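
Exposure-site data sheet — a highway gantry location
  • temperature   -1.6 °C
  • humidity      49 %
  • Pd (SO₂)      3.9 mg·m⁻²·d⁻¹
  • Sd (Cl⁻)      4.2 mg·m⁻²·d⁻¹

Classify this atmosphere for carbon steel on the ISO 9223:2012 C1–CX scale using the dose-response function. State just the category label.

C2

carbon steel: T≤10 °C ⇒ hinge +0.150·(-1.6−10) = -1.7400
  Pd branch = 1.77·Pd^0.52·e^(0.02·RH+f) = 1.68 μm/a
  Sd branch = 0.102·Sd^0.62·e^(0.033·RH+0.04·T) = 1.173 μm/a
  sum: 1.68 + 1.173 → r_corr = 2.853 μm/a
Category bounds: 1.3…25 μm/a bracket r_corr ⇒ C2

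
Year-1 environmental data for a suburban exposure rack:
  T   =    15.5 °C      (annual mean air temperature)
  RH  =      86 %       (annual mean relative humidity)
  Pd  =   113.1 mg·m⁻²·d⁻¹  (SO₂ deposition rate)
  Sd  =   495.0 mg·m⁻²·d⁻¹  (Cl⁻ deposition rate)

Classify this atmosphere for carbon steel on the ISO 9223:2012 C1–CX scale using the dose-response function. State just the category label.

carbon steel: f(T) = -0.054·(T−10) [T>10 °C] = -0.2970
  SO₂ term: 1.77·113.1^0.52·exp(0.02·86-0.2970) = 85.86
  Cl⁻ term: 0.102·495.0^0.62·exp(0.033·86+0.04·15.5) = 151.7
  r_corr = 85.86 + 151.7 = 237.6 μm/a
238 μm/a falls in (200, 700] for carbon steel → category CX

CX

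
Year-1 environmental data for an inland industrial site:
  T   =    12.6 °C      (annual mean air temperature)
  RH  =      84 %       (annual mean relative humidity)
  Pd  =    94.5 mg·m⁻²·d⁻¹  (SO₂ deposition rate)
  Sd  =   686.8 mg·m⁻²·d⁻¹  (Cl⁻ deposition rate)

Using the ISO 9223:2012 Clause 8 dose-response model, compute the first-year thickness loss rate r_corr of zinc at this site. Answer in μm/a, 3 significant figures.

zinc: temperature factor f = -0.071·(2.6) = -0.1846
  SO₂ term: 0.0129·94.5^0.44·exp(0.046·84-0.1846) = 3.782
  Sd branch = 0.0175·Sd^0.57·e^(0.008·RH+0.085·T) = 4.14 μm/a
  r_corr = 3.782 + 4.14 = 7.922 μm/a

r_corr = 7.92 μm/a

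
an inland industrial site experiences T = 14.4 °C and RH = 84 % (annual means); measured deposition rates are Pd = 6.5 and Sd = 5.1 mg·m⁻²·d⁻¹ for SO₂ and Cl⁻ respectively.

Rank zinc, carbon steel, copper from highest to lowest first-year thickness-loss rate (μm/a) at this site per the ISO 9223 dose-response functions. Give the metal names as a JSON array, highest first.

zinc: temperature factor f = -0.071·(4.4) = -0.3124
  sulphur-dioxide contribution → 1.025 μm/a
  chloride contribution → 0.295 μm/a
  total first-year rate 1.32 μm/a
carbon steel: f(T) = -0.054·(T−10) [T>10 °C] = -0.2376
  sulphur-dioxide contribution → 19.82 μm/a
  chloride contribution → 7.967 μm/a
  total first-year rate 27.79 μm/a
copper: temperature factor f = -0.080·(4.4) = -0.3520
  sulphur-dioxide contribution → 0.8612 μm/a
  chloride contribution → 0.663 μm/a
  ⇒ r_corr(copper) = 1.524 μm/a
Ordering by μm/a: carbon steel (27.8) > copper (1.52) > zinc (1.32)

["carbon steel", "copper", "zinc"]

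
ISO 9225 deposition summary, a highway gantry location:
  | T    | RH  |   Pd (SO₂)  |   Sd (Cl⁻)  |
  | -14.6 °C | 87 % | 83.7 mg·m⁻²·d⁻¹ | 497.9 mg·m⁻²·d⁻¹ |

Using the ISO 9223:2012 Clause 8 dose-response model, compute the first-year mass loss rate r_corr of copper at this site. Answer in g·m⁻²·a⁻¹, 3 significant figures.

r_corr = 6.65 g·m⁻²·a⁻¹

copper: temperature factor f = +0.126·(-24.6) = -3.0996
  Pd branch = 0.0053·Pd^0.26·e^(0.059·RH+f) = 0.128 μm/a
  Cl⁻ term: 0.01025·497.9^0.27·exp(0.036·87+0.049·-14.6) = 0.6144
  sum: 0.128 + 0.6144 → r_corr = 0.7424 μm/a
Convert to mass loss: 0.7424 μm/a × 8.96 g/cm³ = 6.652 g·m⁻²·a⁻¹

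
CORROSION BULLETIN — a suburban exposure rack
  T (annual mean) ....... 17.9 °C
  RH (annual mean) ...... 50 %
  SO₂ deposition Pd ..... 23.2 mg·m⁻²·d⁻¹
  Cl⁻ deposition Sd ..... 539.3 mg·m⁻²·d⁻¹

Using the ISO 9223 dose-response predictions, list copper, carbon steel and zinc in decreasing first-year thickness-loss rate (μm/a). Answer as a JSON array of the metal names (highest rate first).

["carbon steel", "zinc", "copper"]

copper: T>10 °C ⇒ hinge -0.080·(17.9−10) = -0.6320
  Pd branch = 0.0053·Pd^0.26·e^(0.059·RH+f) = 0.1219 μm/a
  Cl⁻ term: 0.01025·539.3^0.27·exp(0.036·50+0.049·17.9) = 0.8146
  sum: 0.1219 + 0.8146 → r_corr = 0.9365 μm/a
carbon steel: T>10 °C ⇒ hinge -0.054·(17.9−10) = -0.4266
  SO₂ term: 1.77·23.2^0.52·exp(0.02·50-0.4266) = 16.11
  Sd branch = 0.102·Sd^0.62·e^(0.033·RH+0.04·T) = 53.69 μm/a
  sum: 16.11 + 53.69 → r_corr = 69.8 μm/a
zinc: f(T) = -0.071·(T−10) [T>10 °C] = -0.5609
  Pd branch = 0.0129·Pd^0.44·e^(0.046·RH+f) = 0.2929 μm/a
  Cl⁻ term: 0.0175·539.3^0.57·exp(0.008·50+0.085·17.9) = 4.312
  sum: 0.2929 + 4.312 → r_corr = 4.605 μm/a
Ordering by μm/a: carbon steel (69.8) > zinc (4.6) > copper (0.937)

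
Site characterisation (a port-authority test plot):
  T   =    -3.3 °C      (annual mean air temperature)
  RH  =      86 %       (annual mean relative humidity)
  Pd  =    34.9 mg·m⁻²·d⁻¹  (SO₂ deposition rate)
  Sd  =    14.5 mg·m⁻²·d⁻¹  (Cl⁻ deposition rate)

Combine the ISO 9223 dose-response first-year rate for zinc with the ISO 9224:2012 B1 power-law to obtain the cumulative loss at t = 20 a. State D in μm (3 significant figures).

D(20) = 23.5 μm

zinc: temperature factor f = +0.038·(-13.3) = -0.5054
  Pd branch = 0.0129·Pd^0.44·e^(0.046·RH+f) = 1.941 μm/a
  Sd branch = 0.0175·Sd^0.57·e^(0.008·RH+0.085·T) = 0.1208 μm/a
  sum: 1.941 + 0.1208 → r_corr = 2.062 μm/a
Power-law: D(20) = r_corr · 20^0.813
  D(20) = 2.062 × 20^0.813 = 2.062 × 11.42 = 23.55 μm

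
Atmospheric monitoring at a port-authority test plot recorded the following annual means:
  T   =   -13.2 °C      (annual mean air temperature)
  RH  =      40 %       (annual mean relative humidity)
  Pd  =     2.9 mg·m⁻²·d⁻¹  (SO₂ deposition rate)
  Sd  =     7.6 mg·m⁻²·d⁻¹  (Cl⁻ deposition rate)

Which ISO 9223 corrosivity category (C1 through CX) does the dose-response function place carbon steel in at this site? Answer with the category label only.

carbon steel: f(T) = +0.150·(T−10) [T≤10 °C] = -3.4800
  Pd branch = 1.77·Pd^0.52·e^(0.02·RH+f) = 0.2111 μm/a
  Sd branch = 0.102·Sd^0.62·e^(0.033·RH+0.04·T) = 0.7919 μm/a
  sum: 0.2111 + 0.7919 → r_corr = 1.003 μm/a
Category bounds: 0…1.3 μm/a bracket r_corr ⇒ C1

C1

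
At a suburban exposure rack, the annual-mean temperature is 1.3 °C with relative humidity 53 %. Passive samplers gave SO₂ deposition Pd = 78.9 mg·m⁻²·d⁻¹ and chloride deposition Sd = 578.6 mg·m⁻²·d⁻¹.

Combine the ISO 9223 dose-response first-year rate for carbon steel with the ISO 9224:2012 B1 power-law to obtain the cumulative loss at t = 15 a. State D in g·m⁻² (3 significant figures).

D(15) = 1.47e+03 g·m⁻²

carbon steel: T≤10 °C ⇒ hinge +0.150·(1.3−10) = -1.3050
  sulphur-dioxide contribution → 13.43 μm/a
  chloride contribution → 31.87 μm/a
  ⇒ r_corr(carbon steel) = 45.3 μm/a
Power-law: D(15) = r_corr · 15^0.523
  D(15) = 45.3 × 15^0.523 = 45.3 × 4.122 = 186.7 μm
  Mass loss = 186.7 μm × 7.85 g/cm³ = 1466 g·m⁻²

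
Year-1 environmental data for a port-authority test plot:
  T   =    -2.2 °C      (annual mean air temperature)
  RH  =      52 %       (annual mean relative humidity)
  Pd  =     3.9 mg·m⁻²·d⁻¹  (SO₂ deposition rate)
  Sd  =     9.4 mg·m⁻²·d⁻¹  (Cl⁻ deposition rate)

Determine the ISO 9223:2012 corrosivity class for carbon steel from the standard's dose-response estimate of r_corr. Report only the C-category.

carbon steel: temperature factor f = +0.150·(-12.2) = -1.8300
  sulphur-dioxide contribution → 1.63 μm/a
  chloride contribution → 2.084 μm/a
  total first-year rate 3.715 μm/a
ISO 9223 Table 2 (carbon steel): 1.3 < 3.71 ≤ 25 μm/a ⇒ C2

C2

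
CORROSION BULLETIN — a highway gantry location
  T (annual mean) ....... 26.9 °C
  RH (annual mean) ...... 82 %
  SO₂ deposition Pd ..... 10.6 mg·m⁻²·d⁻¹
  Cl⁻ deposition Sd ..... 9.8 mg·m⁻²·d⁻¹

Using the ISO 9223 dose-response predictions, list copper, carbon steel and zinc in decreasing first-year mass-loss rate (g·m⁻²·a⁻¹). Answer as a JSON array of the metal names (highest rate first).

copper: f(T) = -0.080·(T−10) [T>10 °C] = -1.3520
  sulphur-dioxide contribution → 0.3197 μm/a
  chloride contribution → 1.358 μm/a
  total first-year rate 1.678 μm/a
  mass loss = 1.678 μm/a × 8.96 g/cm³ = 15.03 g·m⁻²·a⁻¹
carbon steel: f(T) = -0.054·(T−10) [T>10 °C] = -0.9126
  sulphur-dioxide contribution → 12.5 μm/a
  chloride contribution → 18.44 μm/a
  ⇒ r_corr(carbon steel) = 30.94 μm/a
  mass loss = 30.94 μm/a × 7.85 g/cm³ = 242.9 g·m⁻²·a⁻¹
zinc: f(T) = -0.071·(T−10) [T>10 °C] = -1.1999
  sulphur-dioxide contribution → 0.4773 μm/a
  chloride contribution → 1.219 μm/a
  ⇒ r_corr(zinc) = 1.696 μm/a
  mass loss = 1.696 μm/a × 7.14 g/cm³ = 12.11 g·m⁻²·a⁻¹
Ordering by g·m⁻²·a⁻¹: carbon steel (243) > copper (15) > zinc (12.1)

["carbon steel", "copper", "zinc"]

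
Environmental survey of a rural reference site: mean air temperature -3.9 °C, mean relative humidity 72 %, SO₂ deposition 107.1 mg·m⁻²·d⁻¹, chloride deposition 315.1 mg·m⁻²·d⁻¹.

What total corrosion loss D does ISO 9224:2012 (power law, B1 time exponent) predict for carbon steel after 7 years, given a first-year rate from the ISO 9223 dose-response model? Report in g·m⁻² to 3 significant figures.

D(7) = 951 g·m⁻²

carbon steel: T≤10 °C ⇒ hinge +0.150·(-3.9−10) = -2.0850
  Pd branch = 1.77·Pd^0.52·e^(0.02·RH+f) = 10.55 μm/a
  Sd branch = 0.102·Sd^0.62·e^(0.033·RH+0.04·T) = 33.25 μm/a
  r_corr = 10.55 + 33.25 = 43.8 μm/a
Power-law: D(7) = r_corr · 7^0.523
  D(7) = 43.8 × 7^0.523 = 43.8 × 2.767 = 121.2 μm
  Mass loss = 121.2 μm × 7.85 g/cm³ = 951.3 g·m⁻²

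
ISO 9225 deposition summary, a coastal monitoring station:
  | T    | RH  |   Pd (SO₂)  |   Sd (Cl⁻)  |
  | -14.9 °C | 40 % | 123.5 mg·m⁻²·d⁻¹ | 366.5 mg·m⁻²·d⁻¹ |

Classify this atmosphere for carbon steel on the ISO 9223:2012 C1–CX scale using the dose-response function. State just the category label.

carbon steel: temperature factor f = +0.150·(-24.9) = -3.7350
  sulphur-dioxide contribution → 1.151 μm/a
  chloride contribution → 8.18 μm/a
  ⇒ r_corr(carbon steel) = 9.331 μm/a
9.33 μm/a falls in (1.3, 25] for carbon steel → category C2

C2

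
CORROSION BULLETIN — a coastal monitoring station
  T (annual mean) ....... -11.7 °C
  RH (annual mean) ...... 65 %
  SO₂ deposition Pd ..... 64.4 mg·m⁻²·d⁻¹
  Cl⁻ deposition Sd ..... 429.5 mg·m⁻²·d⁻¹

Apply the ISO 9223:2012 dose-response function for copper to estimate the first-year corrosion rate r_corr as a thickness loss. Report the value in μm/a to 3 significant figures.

r_corr = 0.355 μm/a

copper: T≤10 °C ⇒ hinge +0.126·(-11.7−10) = -2.7342
  Pd branch = 0.0053·Pd^0.26·e^(0.059·RH+f) = 0.04706 μm/a
  Sd branch = 0.01025·Sd^0.27·e^(0.036·RH+0.049·T) = 0.3082 μm/a
  r_corr = 0.04706 + 0.3082 = 0.3553 μm/a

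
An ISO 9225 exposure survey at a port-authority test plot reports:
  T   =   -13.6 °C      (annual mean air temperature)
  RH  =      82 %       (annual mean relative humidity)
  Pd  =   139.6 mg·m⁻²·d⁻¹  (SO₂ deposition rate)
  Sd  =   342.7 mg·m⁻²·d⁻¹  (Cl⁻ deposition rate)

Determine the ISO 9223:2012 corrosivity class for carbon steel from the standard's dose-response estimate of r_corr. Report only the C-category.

carbon steel: f(T) = +0.150·(T−10) [T≤10 °C] = -3.5400
  sulphur-dioxide contribution → 3.453 μm/a
  chloride contribution → 33.05 μm/a
  total first-year rate 36.5 μm/a
Category bounds: 25…50 μm/a bracket r_corr ⇒ C3

C3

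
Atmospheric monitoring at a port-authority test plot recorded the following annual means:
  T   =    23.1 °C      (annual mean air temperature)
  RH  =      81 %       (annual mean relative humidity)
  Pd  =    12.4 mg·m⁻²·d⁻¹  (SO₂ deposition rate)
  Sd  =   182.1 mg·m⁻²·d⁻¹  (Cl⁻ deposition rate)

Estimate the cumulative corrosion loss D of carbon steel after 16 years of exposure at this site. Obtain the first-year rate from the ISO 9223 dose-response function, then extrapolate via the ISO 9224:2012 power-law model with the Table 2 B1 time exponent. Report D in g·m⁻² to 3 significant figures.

D(16) = 3.69e+03 g·m⁻²

carbon steel: T>10 °C ⇒ hinge -0.054·(23.1−10) = -0.7074
  SO₂ term: 1.77·12.4^0.52·exp(0.02·81-0.7074) = 16.33
  Sd branch = 0.102·Sd^0.62·e^(0.033·RH+0.04·T) = 93.79 μm/a
  r_corr = 16.33 + 93.79 = 110.1 μm/a
Power-law: D(16) = r_corr · 16^0.523
  D(16) = 110.1 × 16^0.523 = 110.1 × 4.263 = 469.5 μm
  Mass loss = 469.5 μm × 7.85 g/cm³ = 3685 g·m⁻²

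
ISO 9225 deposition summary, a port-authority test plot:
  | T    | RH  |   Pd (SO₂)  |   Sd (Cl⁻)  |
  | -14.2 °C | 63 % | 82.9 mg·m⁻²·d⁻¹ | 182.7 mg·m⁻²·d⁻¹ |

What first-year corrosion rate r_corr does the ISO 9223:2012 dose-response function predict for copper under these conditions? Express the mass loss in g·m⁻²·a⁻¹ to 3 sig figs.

r_corr = 2.10 g·m⁻²·a⁻¹

copper: f(T) = +0.126·(T−10) [T≤10 °C] = -3.0492
  Pd branch = 0.0053·Pd^0.26·e^(0.059·RH+f) = 0.03259 μm/a
  Cl⁻ term: 0.01025·182.7^0.27·exp(0.036·63+0.049·-14.2) = 0.2015
  r_corr = 0.03259 + 0.2015 = 0.2341 μm/a
Convert to mass loss: 0.2341 μm/a × 8.96 g/cm³ = 2.097 g·m⁻²·a⁻¹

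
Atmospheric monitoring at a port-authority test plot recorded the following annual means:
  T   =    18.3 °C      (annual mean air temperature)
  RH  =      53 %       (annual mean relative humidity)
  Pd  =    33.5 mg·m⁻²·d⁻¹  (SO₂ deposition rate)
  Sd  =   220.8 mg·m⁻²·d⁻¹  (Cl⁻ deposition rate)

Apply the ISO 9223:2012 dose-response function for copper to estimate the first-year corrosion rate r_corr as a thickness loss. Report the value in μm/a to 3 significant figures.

r_corr = 0.882 μm/a

copper: f(T) = -0.080·(T−10) [T>10 °C] = -0.6640
  SO₂ term: 0.0053·33.5^0.26·exp(0.059·53-0.6640) = 0.155
  Sd branch = 0.01025·Sd^0.27·e^(0.036·RH+0.049·T) = 0.7272 μm/a
  r_corr = 0.155 + 0.7272 = 0.8823 μm/a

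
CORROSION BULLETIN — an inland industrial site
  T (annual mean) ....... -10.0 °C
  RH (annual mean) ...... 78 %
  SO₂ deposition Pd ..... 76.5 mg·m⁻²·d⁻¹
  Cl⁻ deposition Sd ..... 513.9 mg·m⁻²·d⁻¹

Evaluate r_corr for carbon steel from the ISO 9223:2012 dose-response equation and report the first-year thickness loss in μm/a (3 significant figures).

carbon steel: T≤10 °C ⇒ hinge +0.150·(-10.0−10) = -3.0000
  sulphur-dioxide contribution → 4 μm/a
  chloride contribution → 43 μm/a
  ⇒ r_corr(carbon steel) = 47 μm/a

r_corr = 47.0 μm/a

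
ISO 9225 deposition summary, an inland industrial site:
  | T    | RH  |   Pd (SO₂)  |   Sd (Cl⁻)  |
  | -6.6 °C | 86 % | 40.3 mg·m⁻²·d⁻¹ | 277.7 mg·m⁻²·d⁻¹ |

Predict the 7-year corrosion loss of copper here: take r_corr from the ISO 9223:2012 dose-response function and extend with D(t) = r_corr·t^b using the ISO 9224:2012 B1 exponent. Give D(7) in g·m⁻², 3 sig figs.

copper: f(T) = +0.126·(T−10) [T≤10 °C] = -2.0916
  Pd branch = 0.0053·Pd^0.26·e^(0.059·RH+f) = 0.2735 μm/a
  Cl⁻ term: 0.01025·277.7^0.27·exp(0.036·86+0.049·-6.6) = 0.7492
  r_corr = 0.2735 + 0.7492 = 1.023 μm/a
Long-term exponent b (ISO 9224 Table 2, B1) = 0.667
  D(7) = 1.023 × 7^0.667 = 1.023 × 3.662 = 3.745 μm
  Mass loss = 3.745 μm × 8.96 g/cm³ = 33.55 g·m⁻²

D(7) = 33.6 g·m⁻²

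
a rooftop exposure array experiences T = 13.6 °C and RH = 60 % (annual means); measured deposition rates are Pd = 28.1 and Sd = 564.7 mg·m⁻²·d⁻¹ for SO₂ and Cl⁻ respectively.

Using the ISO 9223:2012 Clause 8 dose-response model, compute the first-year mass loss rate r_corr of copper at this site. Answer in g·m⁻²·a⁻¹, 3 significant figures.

r_corr = 11.5 g·m⁻²·a⁻¹

copper: temperature factor f = -0.080·(3.6) = -0.2880
  sulphur-dioxide contribution → 0.326 μm/a
  chloride contribution → 0.9576 μm/a
  ⇒ r_corr(copper) = 1.284 μm/a
Convert to mass loss: 1.284 μm/a × 8.96 g/cm³ = 11.5 g·m⁻²·a⁻¹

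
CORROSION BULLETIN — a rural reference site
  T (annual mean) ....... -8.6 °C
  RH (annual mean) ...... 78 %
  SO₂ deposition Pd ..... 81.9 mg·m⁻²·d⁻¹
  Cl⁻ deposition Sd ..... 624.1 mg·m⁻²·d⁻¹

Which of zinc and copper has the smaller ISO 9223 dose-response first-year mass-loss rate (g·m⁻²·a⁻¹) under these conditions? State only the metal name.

zinc: f(T) = +0.038·(T−10) [T≤10 °C] = -0.7068
  SO₂ term: 0.0129·81.9^0.44·exp(0.046·78-0.7068) = 1.599
  Cl⁻ term: 0.0175·624.1^0.57·exp(0.008·78+0.085·-8.6) = 0.6164
  sum: 1.599 + 0.6164 → r_corr = 2.215 μm/a
  mass loss = 2.215 μm/a × 7.14 g/cm³ = 15.81 g·m⁻²·a⁻¹
copper: T≤10 °C ⇒ hinge +0.126·(-8.6−10) = -2.3436
  Pd branch = 0.0053·Pd^0.26·e^(0.059·RH+f) = 0.1594 μm/a
  Cl⁻ term: 0.01025·624.1^0.27·exp(0.036·78+0.049·-8.6) = 0.6338
  r_corr = 0.1594 + 0.6338 = 0.7932 μm/a
  mass loss = 0.7932 μm/a × 8.96 g/cm³ = 7.107 g·m⁻²·a⁻¹
Ordering by g·m⁻²·a⁻¹: zinc (15.8) > copper (7.11)

copper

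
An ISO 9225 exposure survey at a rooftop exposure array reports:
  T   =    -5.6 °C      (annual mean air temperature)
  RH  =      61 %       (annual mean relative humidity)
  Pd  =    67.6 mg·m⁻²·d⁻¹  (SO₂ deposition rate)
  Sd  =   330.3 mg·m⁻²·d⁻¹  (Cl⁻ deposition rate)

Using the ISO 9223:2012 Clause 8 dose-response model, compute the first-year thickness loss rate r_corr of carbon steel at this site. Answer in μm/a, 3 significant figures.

r_corr = 27.4 μm/a

carbon steel: f(T) = +0.150·(T−10) [T≤10 °C] = -2.3400
  SO₂ term: 1.77·67.6^0.52·exp(0.02·61-2.3400) = 5.166
  Cl⁻ term: 0.102·330.3^0.62·exp(0.033·61+0.04·-5.6) = 22.25
  sum: 5.166 + 22.25 → r_corr = 27.41 μm/a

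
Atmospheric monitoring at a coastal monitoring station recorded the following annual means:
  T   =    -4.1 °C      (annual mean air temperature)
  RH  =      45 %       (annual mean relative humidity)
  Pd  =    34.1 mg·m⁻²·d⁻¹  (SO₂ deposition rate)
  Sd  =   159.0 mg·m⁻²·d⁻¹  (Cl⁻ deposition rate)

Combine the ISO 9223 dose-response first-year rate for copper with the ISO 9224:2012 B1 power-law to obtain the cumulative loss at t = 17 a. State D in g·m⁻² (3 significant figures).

copper: temperature factor f = +0.126·(-14.1) = -1.7766
  Pd branch = 0.0053·Pd^0.26·e^(0.059·RH+f) = 0.03194 μm/a
  Sd branch = 0.01025·Sd^0.27·e^(0.036·RH+0.049·T) = 0.1665 μm/a
  sum: 0.03194 + 0.1665 → r_corr = 0.1984 μm/a
Power-law: D(17) = r_corr · 17^0.667
  D(17) = 0.1984 × 17^0.667 = 0.1984 × 6.618 = 1.313 μm
  Mass loss = 1.313 μm × 8.96 g/cm³ = 11.77 g·m⁻²

D(17) = 11.8 g·m⁻²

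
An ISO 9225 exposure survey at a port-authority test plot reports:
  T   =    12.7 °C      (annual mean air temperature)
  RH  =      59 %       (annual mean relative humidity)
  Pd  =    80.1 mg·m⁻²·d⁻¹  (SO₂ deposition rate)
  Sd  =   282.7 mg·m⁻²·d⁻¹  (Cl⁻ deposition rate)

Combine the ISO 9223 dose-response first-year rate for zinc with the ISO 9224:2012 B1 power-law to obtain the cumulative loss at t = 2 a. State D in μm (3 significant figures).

D(2) = 5.56 μm

zinc: temperature factor f = -0.071·(2.7) = -0.1917
  SO₂ term: 0.0129·80.1^0.44·exp(0.046·59-0.1917) = 1.106
  Cl⁻ term: 0.0175·282.7^0.57·exp(0.008·59+0.085·12.7) = 2.061
  r_corr = 1.106 + 2.061 = 3.167 μm/a
Power-law: D(2) = r_corr · 2^0.813
  D(2) = 3.167 × 2^0.813 = 3.167 × 1.757 = 5.564 μm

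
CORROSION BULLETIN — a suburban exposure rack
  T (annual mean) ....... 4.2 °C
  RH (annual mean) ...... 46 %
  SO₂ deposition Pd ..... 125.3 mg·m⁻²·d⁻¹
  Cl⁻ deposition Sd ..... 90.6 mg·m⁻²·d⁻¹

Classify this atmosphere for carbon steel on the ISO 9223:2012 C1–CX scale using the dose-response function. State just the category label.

C3

carbon steel: f(T) = +0.150·(T−10) [T≤10 °C] = -0.8700
  sulphur-dioxide contribution → 22.94 μm/a
  chloride contribution → 9 μm/a
  total first-year rate 31.94 μm/a
ISO 9223 Table 2 (carbon steel): 25 < 31.9 ≤ 50 μm/a ⇒ C3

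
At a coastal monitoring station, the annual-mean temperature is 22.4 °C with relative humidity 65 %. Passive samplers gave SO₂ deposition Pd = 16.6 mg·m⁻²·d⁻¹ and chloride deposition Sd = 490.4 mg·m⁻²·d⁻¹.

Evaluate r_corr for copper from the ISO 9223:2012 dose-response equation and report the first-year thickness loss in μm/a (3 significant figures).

copper: T>10 °C ⇒ hinge -0.080·(22.4−10) = -0.9920
  SO₂ term: 0.0053·16.6^0.26·exp(0.059·65-0.9920) = 0.1889
  Sd branch = 0.01025·Sd^0.27·e^(0.036·RH+0.049·T) = 1.699 μm/a
  r_corr = 0.1889 + 1.699 = 1.888 μm/a

r_corr = 1.89 μm/a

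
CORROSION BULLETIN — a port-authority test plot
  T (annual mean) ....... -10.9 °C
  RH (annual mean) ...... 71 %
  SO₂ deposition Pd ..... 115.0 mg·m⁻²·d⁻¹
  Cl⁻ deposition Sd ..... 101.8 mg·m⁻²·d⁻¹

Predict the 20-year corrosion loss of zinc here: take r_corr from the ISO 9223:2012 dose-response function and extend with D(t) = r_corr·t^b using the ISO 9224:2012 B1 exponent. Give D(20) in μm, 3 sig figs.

zinc: T≤10 °C ⇒ hinge +0.038·(-10.9−10) = -0.7942
  Pd branch = 0.0129·Pd^0.44·e^(0.046·RH+f) = 1.232 μm/a
  Sd branch = 0.0175·Sd^0.57·e^(0.008·RH+0.085·T) = 0.1705 μm/a
  r_corr = 1.232 + 0.1705 = 1.403 μm/a
Long-term exponent b (ISO 9224 Table 2, B1) = 0.813
  D(20) = 1.403 × 20^0.813 = 1.403 × 11.42 = 16.03 μm

D(20) = 16.0 μm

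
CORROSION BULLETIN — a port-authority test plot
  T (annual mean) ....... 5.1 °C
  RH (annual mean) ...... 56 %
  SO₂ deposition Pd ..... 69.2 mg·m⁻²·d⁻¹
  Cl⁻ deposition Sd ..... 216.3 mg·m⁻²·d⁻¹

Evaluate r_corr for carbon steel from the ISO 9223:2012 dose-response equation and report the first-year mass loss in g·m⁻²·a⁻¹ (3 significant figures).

carbon steel: temperature factor f = +0.150·(-4.9) = -0.7350
  sulphur-dioxide contribution → 23.55 μm/a
  chloride contribution → 22.26 μm/a
  ⇒ r_corr(carbon steel) = 45.81 μm/a
Convert to mass loss: 45.81 μm/a × 7.85 g/cm³ = 359.6 g·m⁻²·a⁻¹

r_corr = 360 g·m⁻²·a⁻¹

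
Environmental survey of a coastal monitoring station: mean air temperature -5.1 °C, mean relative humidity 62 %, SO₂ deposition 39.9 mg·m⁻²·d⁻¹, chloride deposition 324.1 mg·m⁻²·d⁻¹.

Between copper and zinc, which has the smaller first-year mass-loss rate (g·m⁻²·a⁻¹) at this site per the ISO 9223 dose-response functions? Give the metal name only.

copper: T≤10 °C ⇒ hinge +0.126·(-5.1−10) = -1.9026
  SO₂ term: 0.0053·39.9^0.26·exp(0.059·62-1.9026) = 0.07996
  Sd branch = 0.01025·Sd^0.27·e^(0.036·RH+0.049·T) = 0.3543 μm/a
  r_corr = 0.07996 + 0.3543 = 0.4343 μm/a
  mass loss = 0.4343 μm/a × 8.96 g/cm³ = 3.891 g·m⁻²·a⁻¹
zinc: temperature factor f = +0.038·(-15.1) = -0.5738
  Pd branch = 0.0129·Pd^0.44·e^(0.046·RH+f) = 0.6374 μm/a
  Sd branch = 0.0175·Sd^0.57·e^(0.008·RH+0.085·T) = 0.5027 μm/a
  sum: 0.6374 + 0.5027 → r_corr = 1.14 μm/a
  mass loss = 1.14 μm/a × 7.14 g/cm³ = 8.14 g·m⁻²·a⁻¹
Ordering by g·m⁻²·a⁻¹: zinc (8.14) > copper (3.89)

copper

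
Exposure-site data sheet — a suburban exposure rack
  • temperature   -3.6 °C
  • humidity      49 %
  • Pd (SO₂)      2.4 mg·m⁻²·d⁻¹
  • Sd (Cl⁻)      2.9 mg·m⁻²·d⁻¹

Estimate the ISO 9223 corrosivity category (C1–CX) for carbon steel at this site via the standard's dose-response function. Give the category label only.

C2

carbon steel: f(T) = +0.150·(T−10) [T≤10 °C] = -2.0400
  Pd branch = 1.77·Pd^0.52·e^(0.02·RH+f) = 0.9668 μm/a
  Cl⁻ term: 0.102·2.9^0.62·exp(0.033·49+0.04·-3.6) = 0.861
  sum: 0.9668 + 0.861 → r_corr = 1.828 μm/a
ISO 9223 Table 2 (carbon steel): 1.3 < 1.83 ≤ 25 μm/a ⇒ C2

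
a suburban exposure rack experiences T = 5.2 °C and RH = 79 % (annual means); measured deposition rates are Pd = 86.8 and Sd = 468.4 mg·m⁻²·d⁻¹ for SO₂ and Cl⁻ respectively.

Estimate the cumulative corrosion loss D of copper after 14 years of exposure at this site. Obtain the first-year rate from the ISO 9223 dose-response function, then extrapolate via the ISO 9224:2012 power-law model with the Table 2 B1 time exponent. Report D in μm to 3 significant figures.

D(14) = 12.6 μm

copper: f(T) = +0.126·(T−10) [T≤10 °C] = -0.6048
  SO₂ term: 0.0053·86.8^0.26·exp(0.059·79-0.6048) = 0.977
  Cl⁻ term: 0.01025·468.4^0.27·exp(0.036·79+0.049·5.2) = 1.196
  sum: 0.977 + 1.196 → r_corr = 2.173 μm/a
Power-law: D(14) = r_corr · 14^0.667
  D(14) = 2.173 × 14^0.667 = 2.173 × 5.814 = 12.63 μm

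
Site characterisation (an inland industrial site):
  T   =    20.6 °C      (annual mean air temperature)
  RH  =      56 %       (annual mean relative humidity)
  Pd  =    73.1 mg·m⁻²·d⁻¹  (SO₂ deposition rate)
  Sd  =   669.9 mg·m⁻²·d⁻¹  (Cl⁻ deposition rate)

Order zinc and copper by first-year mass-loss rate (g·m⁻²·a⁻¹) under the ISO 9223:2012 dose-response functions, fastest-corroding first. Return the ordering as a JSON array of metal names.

["zinc", "copper"]

zinc: temperature factor f = -0.071·(10.6) = -0.7526
  SO₂ term: 0.0129·73.1^0.44·exp(0.046·56-0.7526) = 0.528
  Sd branch = 0.0175·Sd^0.57·e^(0.008·RH+0.085·T) = 6.44 μm/a
  r_corr = 0.528 + 6.44 = 6.968 μm/a
  mass loss = 6.968 μm/a × 7.14 g/cm³ = 49.75 g·m⁻²·a⁻¹
copper: T>10 °C ⇒ hinge -0.080·(20.6−10) = -0.8480
  SO₂ term: 0.0053·73.1^0.26·exp(0.059·56-0.8480) = 0.1886
  Cl⁻ term: 0.01025·669.9^0.27·exp(0.036·56+0.049·20.6) = 1.224
  r_corr = 0.1886 + 1.224 = 1.412 μm/a
  mass loss = 1.412 μm/a × 8.96 g/cm³ = 12.65 g·m⁻²·a⁻¹
Ordering by g·m⁻²·a⁻¹: zinc (49.8) > copper (12.7)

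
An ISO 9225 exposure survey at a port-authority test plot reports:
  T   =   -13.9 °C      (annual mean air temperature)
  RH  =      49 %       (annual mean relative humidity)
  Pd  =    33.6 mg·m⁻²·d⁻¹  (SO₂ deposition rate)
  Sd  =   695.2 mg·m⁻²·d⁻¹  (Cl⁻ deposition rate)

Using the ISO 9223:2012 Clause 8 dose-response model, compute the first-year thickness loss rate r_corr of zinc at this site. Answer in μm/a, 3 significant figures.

zinc: temperature factor f = +0.038·(-23.9) = -0.9082
  SO₂ term: 0.0129·33.6^0.44·exp(0.046·49-0.9082) = 0.2326
  Cl⁻ term: 0.0175·695.2^0.57·exp(0.008·49+0.085·-13.9) = 0.3313
  r_corr = 0.2326 + 0.3313 = 0.5639 μm/a

r_corr = 0.564 μm/a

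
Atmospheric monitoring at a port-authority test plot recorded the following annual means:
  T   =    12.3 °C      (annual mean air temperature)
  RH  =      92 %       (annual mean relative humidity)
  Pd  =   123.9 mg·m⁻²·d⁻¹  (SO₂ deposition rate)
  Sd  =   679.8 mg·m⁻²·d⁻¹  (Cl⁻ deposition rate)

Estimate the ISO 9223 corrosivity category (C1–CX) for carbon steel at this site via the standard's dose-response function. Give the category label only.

carbon steel: temperature factor f = -0.054·(2.3) = -0.1242
  sulphur-dioxide contribution → 120.7 μm/a
  chloride contribution → 198.1 μm/a
  ⇒ r_corr(carbon steel) = 318.7 μm/a
Category bounds: 200…700 μm/a bracket r_corr ⇒ CX

CX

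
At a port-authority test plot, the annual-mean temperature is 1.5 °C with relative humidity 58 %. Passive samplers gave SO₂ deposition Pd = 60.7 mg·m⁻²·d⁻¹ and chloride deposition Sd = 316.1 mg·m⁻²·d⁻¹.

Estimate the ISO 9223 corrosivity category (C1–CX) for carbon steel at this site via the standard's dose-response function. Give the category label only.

carbon steel: f(T) = +0.150·(T−10) [T≤10 °C] = -1.2750
  Pd branch = 1.77·Pd^0.52·e^(0.02·RH+f) = 13.34 μm/a
  Cl⁻ term: 0.102·316.1^0.62·exp(0.033·58+0.04·1.5) = 26.05
  r_corr = 13.34 + 26.05 = 39.39 μm/a
ISO 9223 Table 2 (carbon steel): 25 < 39.4 ≤ 50 μm/a ⇒ C3

C3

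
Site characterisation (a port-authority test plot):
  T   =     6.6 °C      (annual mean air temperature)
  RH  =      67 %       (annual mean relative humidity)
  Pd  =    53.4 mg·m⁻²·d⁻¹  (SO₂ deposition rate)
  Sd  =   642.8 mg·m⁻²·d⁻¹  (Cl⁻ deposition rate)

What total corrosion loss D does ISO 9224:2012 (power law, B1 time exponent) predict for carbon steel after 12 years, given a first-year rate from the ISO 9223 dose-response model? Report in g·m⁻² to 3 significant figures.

D(12) = 2.85e+03 g·m⁻²

carbon steel: temperature factor f = +0.150·(-3.4) = -0.5100
  sulphur-dioxide contribution → 32.12 μm/a
  chloride contribution → 66.76 μm/a
  total first-year rate 98.87 μm/a
ISO 9224: D(t) = r_corr · t^b with b = 0.523 (carbon steel, B1)
  D(12) = 98.87 × 12^0.523 = 98.87 × 3.668 = 362.7 μm
  Mass loss = 362.7 μm × 7.85 g/cm³ = 2847 g·m⁻²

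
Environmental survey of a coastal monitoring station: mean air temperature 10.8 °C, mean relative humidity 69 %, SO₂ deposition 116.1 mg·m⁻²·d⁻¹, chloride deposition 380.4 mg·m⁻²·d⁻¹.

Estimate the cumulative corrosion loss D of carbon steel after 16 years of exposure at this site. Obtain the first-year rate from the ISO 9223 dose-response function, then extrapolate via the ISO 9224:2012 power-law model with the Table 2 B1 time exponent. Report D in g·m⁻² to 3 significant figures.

carbon steel: temperature factor f = -0.054·(0.8) = -0.0432
  SO₂ term: 1.77·116.1^0.52·exp(0.02·69-0.0432) = 79.85
  Cl⁻ term: 0.102·380.4^0.62·exp(0.033·69+0.04·10.8) = 60.93
  sum: 79.85 + 60.93 → r_corr = 140.8 μm/a
Long-term exponent b (ISO 9224 Table 2, B1) = 0.523
  D(16) = 140.8 × 16^0.523 = 140.8 × 4.263 = 600.2 μm
  Mass loss = 600.2 μm × 7.85 g/cm³ = 4712 g·m⁻²

D(16) = 4.71e+03 g·m⁻²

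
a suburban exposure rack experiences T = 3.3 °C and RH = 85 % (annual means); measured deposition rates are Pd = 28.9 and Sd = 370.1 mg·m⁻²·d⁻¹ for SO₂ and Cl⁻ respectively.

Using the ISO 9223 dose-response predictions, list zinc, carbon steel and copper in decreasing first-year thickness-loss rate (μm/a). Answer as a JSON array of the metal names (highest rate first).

zinc: temperature factor f = +0.038·(-6.7) = -0.2546
  sulphur-dioxide contribution → 2.192 μm/a
  chloride contribution → 1.331 μm/a
  ⇒ r_corr(zinc) = 3.523 μm/a
carbon steel: T≤10 °C ⇒ hinge +0.150·(3.3−10) = -1.0050
  sulphur-dioxide contribution → 20.39 μm/a
  chloride contribution → 75.25 μm/a
  total first-year rate 95.64 μm/a
copper: f(T) = +0.126·(T−10) [T≤10 °C] = -0.8442
  sulphur-dioxide contribution → 0.8231 μm/a
  chloride contribution → 1.269 μm/a
  total first-year rate 2.092 μm/a
Ordering by μm/a: carbon steel (95.6) > zinc (3.52) > copper (2.09)

["carbon steel", "zinc", "copper"]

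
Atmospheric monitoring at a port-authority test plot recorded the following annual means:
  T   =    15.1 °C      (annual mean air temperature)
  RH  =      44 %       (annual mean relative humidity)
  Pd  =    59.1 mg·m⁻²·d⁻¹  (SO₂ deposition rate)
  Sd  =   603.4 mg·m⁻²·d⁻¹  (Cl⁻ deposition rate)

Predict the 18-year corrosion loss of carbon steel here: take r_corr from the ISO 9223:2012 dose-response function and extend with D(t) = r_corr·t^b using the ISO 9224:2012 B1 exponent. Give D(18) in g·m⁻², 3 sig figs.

D(18) = 2.46e+03 g·m⁻²

carbon steel: f(T) = -0.054·(T−10) [T>10 °C] = -0.2754
  Pd branch = 1.77·Pd^0.52·e^(0.02·RH+f) = 27.03 μm/a
  Cl⁻ term: 0.102·603.4^0.62·exp(0.033·44+0.04·15.1) = 42.22
  sum: 27.03 + 42.22 → r_corr = 69.24 μm/a
Power-law: D(18) = r_corr · 18^0.523
  D(18) = 69.24 × 18^0.523 = 69.24 × 4.534 = 314 μm
  Mass loss = 314 μm × 7.85 g/cm³ = 2465 g·m⁻²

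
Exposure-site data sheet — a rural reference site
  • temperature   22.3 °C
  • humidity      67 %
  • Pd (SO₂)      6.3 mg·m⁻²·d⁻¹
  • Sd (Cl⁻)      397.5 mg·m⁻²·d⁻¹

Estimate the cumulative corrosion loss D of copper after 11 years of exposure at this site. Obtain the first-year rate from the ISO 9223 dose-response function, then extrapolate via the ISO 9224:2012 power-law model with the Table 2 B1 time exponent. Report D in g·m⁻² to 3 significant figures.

copper: f(T) = -0.080·(T−10) [T>10 °C] = -0.9840
  SO₂ term: 0.0053·6.3^0.26·exp(0.059·67-0.9840) = 0.1665
  Sd branch = 0.01025·Sd^0.27·e^(0.036·RH+0.049·T) = 1.716 μm/a
  sum: 0.1665 + 1.716 → r_corr = 1.883 μm/a
Long-term exponent b (ISO 9224 Table 2, B1) = 0.667
  D(11) = 1.883 × 11^0.667 = 1.883 × 4.95 = 9.321 μm
  Mass loss = 9.321 μm × 8.96 g/cm³ = 83.51 g·m⁻²

D(11) = 83.5 g·m⁻²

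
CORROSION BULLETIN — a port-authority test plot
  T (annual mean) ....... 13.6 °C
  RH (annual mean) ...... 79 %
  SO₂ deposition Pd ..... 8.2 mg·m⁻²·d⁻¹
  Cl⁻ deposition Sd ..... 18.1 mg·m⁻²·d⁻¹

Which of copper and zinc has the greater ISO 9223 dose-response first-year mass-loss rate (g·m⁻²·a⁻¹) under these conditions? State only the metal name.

copper

copper: T>10 °C ⇒ hinge -0.080·(13.6−10) = -0.2880
  sulphur-dioxide contribution → 0.7262 μm/a
  chloride contribution → 0.7496 μm/a
  ⇒ r_corr(copper) = 1.476 μm/a
  mass loss = 1.476 μm/a × 8.96 g/cm³ = 13.22 g·m⁻²·a⁻¹
zinc: T>10 °C ⇒ hinge -0.071·(13.6−10) = -0.2556
  sulphur-dioxide contribution → 0.9547 μm/a
  chloride contribution → 0.545 μm/a
  total first-year rate 1.5 μm/a
  mass loss = 1.5 μm/a × 7.14 g/cm³ = 10.71 g·m⁻²·a⁻¹
Ordering by g·m⁻²·a⁻¹: copper (13.2) > zinc (10.7)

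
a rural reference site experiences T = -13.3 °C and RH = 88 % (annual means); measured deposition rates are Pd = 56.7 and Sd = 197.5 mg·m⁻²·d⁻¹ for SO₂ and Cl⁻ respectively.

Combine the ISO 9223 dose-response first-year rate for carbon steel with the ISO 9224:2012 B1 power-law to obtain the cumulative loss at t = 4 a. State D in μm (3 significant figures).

carbon steel: temperature factor f = +0.150·(-23.3) = -3.4950
  Pd branch = 1.77·Pd^0.52·e^(0.02·RH+f) = 2.549 μm/a
  Cl⁻ term: 0.102·197.5^0.62·exp(0.033·88+0.04·-13.3) = 28.97
  r_corr = 2.549 + 28.97 = 31.52 μm/a
Long-term exponent b (ISO 9224 Table 2, B1) = 0.523
  D(4) = 31.52 × 4^0.523 = 31.52 × 2.065 = 65.09 μm

D(4) = 65.1 μm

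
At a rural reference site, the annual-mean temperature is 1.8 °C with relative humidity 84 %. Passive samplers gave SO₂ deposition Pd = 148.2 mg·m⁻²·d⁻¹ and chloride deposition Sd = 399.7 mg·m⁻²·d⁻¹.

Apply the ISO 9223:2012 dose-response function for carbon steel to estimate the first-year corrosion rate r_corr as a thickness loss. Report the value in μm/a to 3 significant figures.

carbon steel: temperature factor f = +0.150·(-8.2) = -1.2300
  Pd branch = 1.77·Pd^0.52·e^(0.02·RH+f) = 37.35 μm/a
  Cl⁻ term: 0.102·399.7^0.62·exp(0.033·84+0.04·1.8) = 71.91
  r_corr = 37.35 + 71.91 = 109.3 μm/a

r_corr = 109 μm/a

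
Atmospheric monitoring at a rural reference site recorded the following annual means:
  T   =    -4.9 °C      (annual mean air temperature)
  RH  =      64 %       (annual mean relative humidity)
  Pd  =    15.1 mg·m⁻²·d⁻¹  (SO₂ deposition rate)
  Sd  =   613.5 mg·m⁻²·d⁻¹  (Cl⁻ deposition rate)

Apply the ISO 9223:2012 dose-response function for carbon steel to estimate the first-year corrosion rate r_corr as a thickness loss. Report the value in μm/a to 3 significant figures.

carbon steel: temperature factor f = +0.150·(-14.9) = -2.2350
  Pd branch = 1.77·Pd^0.52·e^(0.02·RH+f) = 2.794 μm/a
  Cl⁻ term: 0.102·613.5^0.62·exp(0.033·64+0.04·-4.9) = 37.08
  sum: 2.794 + 37.08 → r_corr = 39.88 μm/a

r_corr = 39.9 μm/a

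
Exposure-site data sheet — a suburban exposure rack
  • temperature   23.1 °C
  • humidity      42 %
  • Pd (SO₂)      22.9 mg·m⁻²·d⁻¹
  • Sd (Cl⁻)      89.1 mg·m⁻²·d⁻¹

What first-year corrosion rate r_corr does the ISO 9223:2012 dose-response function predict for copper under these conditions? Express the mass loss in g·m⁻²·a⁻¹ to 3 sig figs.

r_corr = 4.79 g·m⁻²·a⁻¹

copper: temperature factor f = -0.080·(13.1) = -1.0480
  SO₂ term: 0.0053·22.9^0.26·exp(0.059·42-1.0480) = 0.04999
  Sd branch = 0.01025·Sd^0.27·e^(0.036·RH+0.049·T) = 0.4846 μm/a
  r_corr = 0.04999 + 0.4846 = 0.5346 μm/a
Convert to mass loss: 0.5346 μm/a × 8.96 g/cm³ = 4.79 g·m⁻²·a⁻¹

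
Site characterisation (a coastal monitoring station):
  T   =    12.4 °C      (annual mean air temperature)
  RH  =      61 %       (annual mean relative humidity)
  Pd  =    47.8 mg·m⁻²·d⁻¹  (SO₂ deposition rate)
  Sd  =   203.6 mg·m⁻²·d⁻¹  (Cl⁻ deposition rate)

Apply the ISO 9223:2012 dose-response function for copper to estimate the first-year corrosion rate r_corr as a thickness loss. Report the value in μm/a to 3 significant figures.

r_corr = 1.15 μm/a

copper: T>10 °C ⇒ hinge -0.080·(12.4−10) = -0.1920
  sulphur-dioxide contribution → 0.4371 μm/a
  chloride contribution → 0.7107 μm/a
  ⇒ r_corr(copper) = 1.148 μm/a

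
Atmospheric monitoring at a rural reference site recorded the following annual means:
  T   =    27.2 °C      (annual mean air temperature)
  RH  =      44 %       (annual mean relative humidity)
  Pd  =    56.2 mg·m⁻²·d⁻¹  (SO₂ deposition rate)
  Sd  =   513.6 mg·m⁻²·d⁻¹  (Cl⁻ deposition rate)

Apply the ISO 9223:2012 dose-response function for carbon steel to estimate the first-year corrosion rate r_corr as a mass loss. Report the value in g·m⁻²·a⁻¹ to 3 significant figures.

carbon steel: f(T) = -0.054·(T−10) [T>10 °C] = -0.9288
  SO₂ term: 1.77·56.2^0.52·exp(0.02·44-0.9288) = 13.7
  Sd branch = 0.102·Sd^0.62·e^(0.033·RH+0.04·T) = 61.99 μm/a
  sum: 13.7 + 61.99 → r_corr = 75.68 μm/a
Convert to mass loss: 75.68 μm/a × 7.85 g/cm³ = 594.1 g·m⁻²·a⁻¹

r_corr = 594 g·m⁻²·a⁻¹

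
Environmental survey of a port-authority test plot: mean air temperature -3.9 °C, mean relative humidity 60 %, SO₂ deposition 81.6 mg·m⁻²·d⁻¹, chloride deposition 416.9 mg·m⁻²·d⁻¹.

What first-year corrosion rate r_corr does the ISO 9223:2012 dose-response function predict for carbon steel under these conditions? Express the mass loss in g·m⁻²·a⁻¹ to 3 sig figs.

carbon steel: f(T) = +0.150·(T−10) [T≤10 °C] = -2.0850
  Pd branch = 1.77·Pd^0.52·e^(0.02·RH+f) = 7.206 μm/a
  Sd branch = 0.102·Sd^0.62·e^(0.033·RH+0.04·T) = 26.62 μm/a
  sum: 7.206 + 26.62 → r_corr = 33.82 μm/a
Convert to mass loss: 33.82 μm/a × 7.85 g/cm³ = 265.5 g·m⁻²·a⁻¹

r_corr = 266 g·m⁻²·a⁻¹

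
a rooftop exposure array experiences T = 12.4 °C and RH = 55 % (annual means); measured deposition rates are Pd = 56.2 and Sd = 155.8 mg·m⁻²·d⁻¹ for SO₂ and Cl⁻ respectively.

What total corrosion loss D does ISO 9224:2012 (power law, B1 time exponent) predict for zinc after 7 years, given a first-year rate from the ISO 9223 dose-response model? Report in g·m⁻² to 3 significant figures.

zinc: temperature factor f = -0.071·(2.4) = -0.1704
  sulphur-dioxide contribution → 0.804 μm/a
  chloride contribution → 1.386 μm/a
  ⇒ r_corr(zinc) = 2.19 μm/a
Power-law: D(7) = r_corr · 7^0.813
  D(7) = 2.19 × 7^0.813 = 2.19 × 4.865 = 10.65 μm
  Mass loss = 10.65 μm × 7.14 g/cm³ = 76.05 g·m⁻²

D(7) = 76.1 g·m⁻²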